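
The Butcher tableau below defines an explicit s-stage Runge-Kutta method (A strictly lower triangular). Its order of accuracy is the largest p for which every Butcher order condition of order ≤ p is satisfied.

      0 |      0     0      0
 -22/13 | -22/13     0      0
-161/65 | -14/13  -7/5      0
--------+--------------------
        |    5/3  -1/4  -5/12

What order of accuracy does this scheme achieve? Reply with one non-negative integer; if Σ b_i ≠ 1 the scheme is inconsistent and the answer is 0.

b = (5/3, -1/4, -5/12)
c = (0, -22/13, -161/65)
Ac = (0, 0, 154/65)
Σ b_i: 5/3·1 + (-1/4)·1 + (-5/12)·1 = 1 ✓
b·c: (-1/4)·(-22/13) + (-5/12)·(-161/65) = 227/156 ≠ 1/2 ⇒ order 1.

1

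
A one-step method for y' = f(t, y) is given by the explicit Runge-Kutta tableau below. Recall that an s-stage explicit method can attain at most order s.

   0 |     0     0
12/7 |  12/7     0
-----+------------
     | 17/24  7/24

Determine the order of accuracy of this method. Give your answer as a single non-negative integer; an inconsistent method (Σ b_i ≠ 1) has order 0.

2

b = (17/24, 7/24)
c = (0, 12/7)
Σ b_i: 17/24·1 + 7/24·1 = 1 ✓
b·c: 7/24·12/7 = 1/2 ✓; 2 stages ⇒ order 2.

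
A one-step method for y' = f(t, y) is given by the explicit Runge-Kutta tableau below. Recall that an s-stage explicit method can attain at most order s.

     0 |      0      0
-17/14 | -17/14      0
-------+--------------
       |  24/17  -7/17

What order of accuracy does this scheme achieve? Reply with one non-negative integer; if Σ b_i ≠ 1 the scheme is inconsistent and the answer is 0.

2

b = (24/17, -7/17)
c = (0, -17/14)
Σ b_i: 24/17·1 + (-7/17)·1 = 1 ✓
b·c: (-7/17)·(-17/14) = 1/2 ✓; 2 stages ⇒ order 2.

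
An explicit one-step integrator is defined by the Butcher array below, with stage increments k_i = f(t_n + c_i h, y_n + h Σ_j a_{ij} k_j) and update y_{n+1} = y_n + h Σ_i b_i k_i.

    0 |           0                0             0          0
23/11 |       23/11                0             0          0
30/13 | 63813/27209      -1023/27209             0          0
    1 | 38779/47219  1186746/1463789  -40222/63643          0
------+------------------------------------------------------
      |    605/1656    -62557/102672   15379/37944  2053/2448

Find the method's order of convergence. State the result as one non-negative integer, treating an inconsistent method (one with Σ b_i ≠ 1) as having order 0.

4

b = (605/1656, -62557/102672, 15379/37944, 2053/2448)
c = (0, 23/11, 30/13, 1)
Ac = (0, 0, -93/1183, 486/2053)
Σ b_i: 605/1656·1 + (-62557/102672)·1 + 15379/37944·1 + 2053/2448·1 = 1 ✓
b·c: (-62557/102672)·23/11 + 15379/37944·30/13 + 2053/2448·1 = 1/2 ✓
b·c²: (-62557/102672)·529/121 + 15379/37944·900/169 + 2053/2448·1 = 1/3 ✓
b·Ac: 15379/37944·(-93/1183) + 2053/2448·486/2053 = 1/6 ✓
b·c³: (-62557/102672)·12167/1331 + 15379/37944·27000/2197 + 2053/2448·1 = 1/4 ✓
b·(c∘Ac): 15379/37944·(-2790/15379) + 2053/2448·486/2053 = 1/8 ✓
b·Ac²: 15379/37944·(-2139/13013) + 2053/2448·4038/22583 = 1/12 ✓
b·A²c: 2053/2448·102/2053 = 1/24 ✓; 4 stages ⇒ order 4.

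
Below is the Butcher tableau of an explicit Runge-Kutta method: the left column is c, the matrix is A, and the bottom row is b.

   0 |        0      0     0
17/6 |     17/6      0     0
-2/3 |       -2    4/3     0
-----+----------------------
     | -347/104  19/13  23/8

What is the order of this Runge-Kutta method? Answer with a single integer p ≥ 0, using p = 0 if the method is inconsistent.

1

b = (-347/104, 19/13, 23/8)
c = (0, 17/6, -2/3)
Ac = (0, 0, 34/9)
Σ b_i: (-347/104)·1 + 19/13·1 + 23/8·1 = 1 ✓
b·c: 19/13·17/6 + 23/8·(-2/3) = 347/156 ≠ 1/2 ⇒ order 1.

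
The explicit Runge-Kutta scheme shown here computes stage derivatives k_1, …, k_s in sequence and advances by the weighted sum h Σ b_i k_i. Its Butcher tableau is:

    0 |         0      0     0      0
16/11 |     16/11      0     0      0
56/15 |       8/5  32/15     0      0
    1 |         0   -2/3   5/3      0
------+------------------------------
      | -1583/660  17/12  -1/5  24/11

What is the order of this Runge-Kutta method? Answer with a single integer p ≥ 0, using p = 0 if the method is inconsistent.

b = (-1583/660, 17/12, -1/5, 24/11)
c = (0, 16/11, 56/15, 1)
Ac = (0, 0, 512/165, 520/99)
Σ b_i: (-1583/660)·1 + 17/12·1 + (-1/5)·1 + 24/11·1 = 1 ✓
b·c: 17/12·16/11 + (-1/5)·56/15 + 24/11·1 = 2884/825 ≠ 1/2 ⇒ order 1.

1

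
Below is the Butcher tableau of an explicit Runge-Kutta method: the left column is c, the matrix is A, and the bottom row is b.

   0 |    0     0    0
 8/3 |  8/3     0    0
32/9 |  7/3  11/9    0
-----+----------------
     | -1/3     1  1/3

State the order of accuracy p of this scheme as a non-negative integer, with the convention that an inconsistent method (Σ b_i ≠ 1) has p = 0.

b = (-1/3, 1, 1/3)
c = (0, 8/3, 32/9)
Ac = (0, 0, 88/27)
Σ b_i: (-1/3)·1 + 1·1 + 1/3·1 = 1 ✓
b·c: 1·8/3 + 1/3·32/9 = 104/27 ≠ 1/2 ⇒ order 1.

1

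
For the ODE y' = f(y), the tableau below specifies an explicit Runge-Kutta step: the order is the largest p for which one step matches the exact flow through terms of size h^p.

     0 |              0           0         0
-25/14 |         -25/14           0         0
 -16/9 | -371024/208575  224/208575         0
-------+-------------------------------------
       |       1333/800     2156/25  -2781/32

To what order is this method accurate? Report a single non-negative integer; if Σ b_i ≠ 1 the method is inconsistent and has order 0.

3

b = (1333/800, 2156/25, -2781/32)
c = (0, -25/14, -16/9)
Ac = (0, 0, -16/8343)
Σ b_i: 1333/800·1 + 2156/25·1 + (-2781/32)·1 = 1 ✓
b·c: 2156/25·(-25/14) + (-2781/32)·(-16/9) = 1/2 ✓
b·c²: 2156/25·625/196 + (-2781/32)·256/81 = 1/3 ✓
b·Ac: (-2781/32)·(-16/8343) = 1/6 ✓; 3 stages ⇒ order 3.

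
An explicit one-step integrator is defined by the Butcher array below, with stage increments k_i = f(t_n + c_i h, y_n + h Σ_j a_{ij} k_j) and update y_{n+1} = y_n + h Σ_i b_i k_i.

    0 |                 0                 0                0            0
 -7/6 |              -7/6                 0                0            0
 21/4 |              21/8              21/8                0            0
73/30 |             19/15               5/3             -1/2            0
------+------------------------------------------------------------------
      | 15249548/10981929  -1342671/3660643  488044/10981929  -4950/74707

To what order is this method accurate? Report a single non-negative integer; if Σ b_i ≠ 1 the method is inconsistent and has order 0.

3

b = (15249548/10981929, -1342671/3660643, 488044/10981929, -4950/74707)
c = (0, -7/6, 21/4, 73/30)
Ac = (0, 0, -49/16, -329/72)
Σ b_i: 15249548/10981929·1 + (-1342671/3660643)·1 + 488044/10981929·1 + (-4950/74707)·1 = 1 ✓
b·c: (-1342671/3660643)·(-7/6) + 488044/10981929·21/4 + (-4950/74707)·73/30 = 1/2 ✓
b·c²: (-1342671/3660643)·49/36 + 488044/10981929·441/16 + (-4950/74707)·5329/900 = 1/3 ✓
b·Ac: 488044/10981929·(-49/16) + (-4950/74707)·(-329/72) = 1/6 ✓
b·c³: (-1342671/3660643)·(-343/216) + 488044/10981929·9261/64 + (-4950/74707)·389017/27000 = 325879931/53789040 ≠ 1/4 ⇒ order 3.
b·(c∘Ac): 488044/10981929·(-1029/64) + (-4950/74707)·(-24017/2160) = 79639/3585936 ≠ 1/8
b·Ac²: 488044/10981929·343/96 + (-4950/74707)·(-9947/864) = 9914429/10757808 ≠ 1/12
b·A²c: (-4950/74707)·49/32 = -121275/1195312 ≠ 1/24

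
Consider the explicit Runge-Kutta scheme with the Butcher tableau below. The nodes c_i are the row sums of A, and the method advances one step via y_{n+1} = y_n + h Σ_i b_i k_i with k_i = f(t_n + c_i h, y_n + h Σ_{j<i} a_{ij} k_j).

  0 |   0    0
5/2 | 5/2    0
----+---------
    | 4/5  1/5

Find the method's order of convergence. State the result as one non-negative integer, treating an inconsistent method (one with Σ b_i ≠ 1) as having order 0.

b = (4/5, 1/5)
c = (0, 5/2)
Σ b_i: 4/5·1 + 1/5·1 = 1 ✓
b·c: 1/5·5/2 = 1/2 ✓; 2 stages ⇒ order 2.

2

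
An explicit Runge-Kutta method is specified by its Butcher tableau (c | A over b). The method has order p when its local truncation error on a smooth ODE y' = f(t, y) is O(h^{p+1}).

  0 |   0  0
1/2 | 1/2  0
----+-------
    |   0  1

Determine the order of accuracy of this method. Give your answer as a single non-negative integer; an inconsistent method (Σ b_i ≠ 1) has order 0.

b = (0, 1)
c = (0, 1/2)
Σ b_i: 1·1 = 1 ✓
b·c: 1·1/2 = 1/2 ✓; 2 stages ⇒ order 2.

2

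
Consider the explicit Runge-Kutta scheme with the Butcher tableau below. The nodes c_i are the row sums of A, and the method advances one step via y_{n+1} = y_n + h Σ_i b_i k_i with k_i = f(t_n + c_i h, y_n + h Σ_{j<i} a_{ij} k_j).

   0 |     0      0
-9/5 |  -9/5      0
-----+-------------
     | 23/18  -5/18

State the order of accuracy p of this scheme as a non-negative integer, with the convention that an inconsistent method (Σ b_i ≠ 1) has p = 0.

b = (23/18, -5/18)
c = (0, -9/5)
Σ b_i: 23/18·1 + (-5/18)·1 = 1 ✓
b·c: (-5/18)·(-9/5) = 1/2 ✓; 2 stages ⇒ order 2.

2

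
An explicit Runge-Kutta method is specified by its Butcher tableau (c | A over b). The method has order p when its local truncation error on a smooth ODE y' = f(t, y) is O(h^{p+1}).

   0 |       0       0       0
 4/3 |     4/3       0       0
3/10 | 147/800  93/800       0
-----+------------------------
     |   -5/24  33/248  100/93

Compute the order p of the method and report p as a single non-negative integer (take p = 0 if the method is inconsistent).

3

b = (-5/24, 33/248, 100/93)
c = (0, 4/3, 3/10)
Ac = (0, 0, 31/200)
Σ b_i: (-5/24)·1 + 33/248·1 + 100/93·1 = 1 ✓
b·c: 33/248·4/3 + 100/93·3/10 = 1/2 ✓
b·c²: 33/248·16/9 + 100/93·9/100 = 1/3 ✓
b·Ac: 100/93·31/200 = 1/6 ✓; 3 stages ⇒ order 3.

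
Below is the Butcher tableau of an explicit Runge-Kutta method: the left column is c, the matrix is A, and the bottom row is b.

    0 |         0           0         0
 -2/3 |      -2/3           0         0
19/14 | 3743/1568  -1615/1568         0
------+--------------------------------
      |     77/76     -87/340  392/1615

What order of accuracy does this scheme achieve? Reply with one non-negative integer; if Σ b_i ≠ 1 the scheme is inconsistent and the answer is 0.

b = (77/76, -87/340, 392/1615)
c = (0, -2/3, 19/14)
Ac = (0, 0, 1615/2352)
Σ b_i: 77/76·1 + (-87/340)·1 + 392/1615·1 = 1 ✓
b·c: (-87/340)·(-2/3) + 392/1615·19/14 = 1/2 ✓
b·c²: (-87/340)·4/9 + 392/1615·361/196 = 1/3 ✓
b·Ac: 392/1615·1615/2352 = 1/6 ✓; 3 stages ⇒ order 3.

3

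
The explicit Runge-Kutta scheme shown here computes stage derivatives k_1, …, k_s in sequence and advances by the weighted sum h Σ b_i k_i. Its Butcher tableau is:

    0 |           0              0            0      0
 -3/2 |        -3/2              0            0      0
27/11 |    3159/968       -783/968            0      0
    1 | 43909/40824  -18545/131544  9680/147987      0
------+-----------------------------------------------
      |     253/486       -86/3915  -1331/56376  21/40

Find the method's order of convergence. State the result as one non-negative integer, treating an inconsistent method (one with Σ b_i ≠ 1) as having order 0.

b = (253/486, -86/3915, -1331/56376, 21/40)
c = (0, -3/2, 27/11, 1)
Ac = (0, 0, 2349/1936, 125/336)
Σ b_i: 253/486·1 + (-86/3915)·1 + (-1331/56376)·1 + 21/40·1 = 1 ✓
b·c: (-86/3915)·(-3/2) + (-1331/56376)·27/11 + 21/40·1 = 1/2 ✓
b·c²: (-86/3915)·9/4 + (-1331/56376)·729/121 + 21/40·1 = 1/3 ✓
b·Ac: (-1331/56376)·2349/1936 + 21/40·125/336 = 1/6 ✓
b·c³: (-86/3915)·(-27/8) + (-1331/56376)·19683/1331 + 21/40·1 = 1/4 ✓
b·(c∘Ac): (-1331/56376)·63423/21296 + 21/40·125/336 = 1/8 ✓
b·Ac²: (-1331/56376)·(-7047/3872) + 21/40·155/2016 = 1/12 ✓
b·A²c: 21/40·5/63 = 1/24 ✓; 4 stages ⇒ order 4.

4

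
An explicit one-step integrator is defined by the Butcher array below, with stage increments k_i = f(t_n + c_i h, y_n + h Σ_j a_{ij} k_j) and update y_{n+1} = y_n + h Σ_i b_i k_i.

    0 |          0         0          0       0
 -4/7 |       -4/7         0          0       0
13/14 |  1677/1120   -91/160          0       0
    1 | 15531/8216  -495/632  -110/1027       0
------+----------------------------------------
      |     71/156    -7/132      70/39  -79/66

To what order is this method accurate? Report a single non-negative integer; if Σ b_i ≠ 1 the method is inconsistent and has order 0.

4

b = (71/156, -7/132, 70/39, -79/66)
c = (0, -4/7, 13/14, 1)
Ac = (0, 0, 13/40, 55/158)
Σ b_i: 71/156·1 + (-7/132)·1 + 70/39·1 + (-79/66)·1 = 1 ✓
b·c: (-7/132)·(-4/7) + 70/39·13/14 + (-79/66)·1 = 1/2 ✓
b·c²: (-7/132)·16/49 + 70/39·169/196 + (-79/66)·1 = 1/3 ✓
b·Ac: 70/39·13/40 + (-79/66)·55/158 = 1/6 ✓
b·c³: (-7/132)·(-64/343) + 70/39·2197/2744 + (-79/66)·1 = 1/4 ✓
b·(c∘Ac): 70/39·169/560 + (-79/66)·55/158 = 1/8 ✓
b·Ac²: 70/39·(-13/70) + (-79/66)·(-55/158) = 1/12 ✓
b·A²c: (-79/66)·(-11/316) = 1/24 ✓; 4 stages ⇒ order 4.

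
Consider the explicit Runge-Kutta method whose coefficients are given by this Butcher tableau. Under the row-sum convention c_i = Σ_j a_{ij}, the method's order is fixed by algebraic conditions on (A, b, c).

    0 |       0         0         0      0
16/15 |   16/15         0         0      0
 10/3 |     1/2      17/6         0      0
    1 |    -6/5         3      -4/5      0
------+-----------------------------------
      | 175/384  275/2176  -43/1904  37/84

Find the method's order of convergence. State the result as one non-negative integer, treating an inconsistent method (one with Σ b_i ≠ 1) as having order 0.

3

b = (175/384, 275/2176, -43/1904, 37/84)
c = (0, 16/15, 10/3, 1)
Ac = (0, 0, 136/45, 8/15)
Σ b_i: 175/384·1 + 275/2176·1 + (-43/1904)·1 + 37/84·1 = 1 ✓
b·c: 275/2176·16/15 + (-43/1904)·10/3 + 37/84·1 = 1/2 ✓
b·c²: 275/2176·256/225 + (-43/1904)·100/9 + 37/84·1 = 1/3 ✓
b·Ac: (-43/1904)·136/45 + 37/84·8/15 = 1/6 ✓
b·c³: 275/2176·4096/3375 + (-43/1904)·1000/27 + 37/84·1 = -131/540 ≠ 1/4 ⇒ order 3.
b·(c∘Ac): (-43/1904)·272/27 + 37/84·8/15 = 1/135 ≠ 1/8
b·Ac²: (-43/1904)·2176/675 + 37/84·(-1232/225) = -2348/945 ≠ 1/12
b·A²c: 37/84·(-544/225) = -5032/4725 ≠ 1/24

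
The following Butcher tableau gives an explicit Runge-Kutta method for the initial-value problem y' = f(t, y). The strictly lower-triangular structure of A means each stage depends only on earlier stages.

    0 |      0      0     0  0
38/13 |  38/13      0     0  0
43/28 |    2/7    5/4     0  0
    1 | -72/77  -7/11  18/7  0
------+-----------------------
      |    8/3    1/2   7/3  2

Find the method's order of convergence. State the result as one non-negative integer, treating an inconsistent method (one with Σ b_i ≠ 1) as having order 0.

b = (8/3, 1/2, 7/3, 2)
c = (0, 38/13, 43/28, 1)
Ac = (0, 0, 95/26, 29273/14014)
Σ b_i: 8/3·1 + 1/2·1 + 7/3·1 + 2·1 = 15/2 ≠ 1 ⇒ order 0.

0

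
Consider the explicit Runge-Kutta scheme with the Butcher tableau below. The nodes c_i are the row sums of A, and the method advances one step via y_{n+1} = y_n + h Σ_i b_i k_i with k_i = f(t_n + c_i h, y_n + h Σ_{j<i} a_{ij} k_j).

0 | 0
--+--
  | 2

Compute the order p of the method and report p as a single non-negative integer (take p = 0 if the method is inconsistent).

b = (2)
c = (0)
Σ b_i: 2·1 = 2 ≠ 1 ⇒ order 0.

0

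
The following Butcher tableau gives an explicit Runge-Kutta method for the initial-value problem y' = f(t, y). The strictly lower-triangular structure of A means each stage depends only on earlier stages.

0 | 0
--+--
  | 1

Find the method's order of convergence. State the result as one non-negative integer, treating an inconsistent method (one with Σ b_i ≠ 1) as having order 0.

1

b = (1)
c = (0)
Σ b_i: 1·1 = 1 ✓; 1 stage ⇒ order 1.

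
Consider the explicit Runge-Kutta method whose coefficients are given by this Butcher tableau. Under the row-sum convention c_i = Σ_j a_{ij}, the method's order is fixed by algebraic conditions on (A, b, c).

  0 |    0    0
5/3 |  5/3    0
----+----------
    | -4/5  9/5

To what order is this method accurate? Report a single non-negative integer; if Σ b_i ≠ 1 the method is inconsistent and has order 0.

1

b = (-4/5, 9/5)
c = (0, 5/3)
Σ b_i: (-4/5)·1 + 9/5·1 = 1 ✓
b·c: 9/5·5/3 = 3 ≠ 1/2 ⇒ order 1.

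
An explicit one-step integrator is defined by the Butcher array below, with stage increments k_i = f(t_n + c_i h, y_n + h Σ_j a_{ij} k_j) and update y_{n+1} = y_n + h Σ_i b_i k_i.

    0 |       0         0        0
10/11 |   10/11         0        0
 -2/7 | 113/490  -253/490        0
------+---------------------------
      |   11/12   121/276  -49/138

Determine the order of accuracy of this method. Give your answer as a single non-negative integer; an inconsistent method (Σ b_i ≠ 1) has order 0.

3

b = (11/12, 121/276, -49/138)
c = (0, 10/11, -2/7)
Ac = (0, 0, -23/49)
Σ b_i: 11/12·1 + 121/276·1 + (-49/138)·1 = 1 ✓
b·c: 121/276·10/11 + (-49/138)·(-2/7) = 1/2 ✓
b·c²: 121/276·100/121 + (-49/138)·4/49 = 1/3 ✓
b·Ac: (-49/138)·(-23/49) = 1/6 ✓; 3 stages ⇒ order 3.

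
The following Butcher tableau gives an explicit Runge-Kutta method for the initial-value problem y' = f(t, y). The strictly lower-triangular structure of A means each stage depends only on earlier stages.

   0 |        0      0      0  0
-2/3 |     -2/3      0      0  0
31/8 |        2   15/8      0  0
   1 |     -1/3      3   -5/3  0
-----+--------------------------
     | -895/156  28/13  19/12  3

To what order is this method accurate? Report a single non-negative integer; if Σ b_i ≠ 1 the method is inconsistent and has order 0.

b = (-895/156, 28/13, 19/12, 3)
c = (0, -2/3, 31/8, 1)
Ac = (0, 0, -5/4, -203/24)
Σ b_i: (-895/156)·1 + 28/13·1 + 19/12·1 + 3·1 = 1 ✓
b·c: 28/13·(-2/3) + 19/12·31/8 + 3·1 = 3203/416 ≠ 1/2 ⇒ order 1.

1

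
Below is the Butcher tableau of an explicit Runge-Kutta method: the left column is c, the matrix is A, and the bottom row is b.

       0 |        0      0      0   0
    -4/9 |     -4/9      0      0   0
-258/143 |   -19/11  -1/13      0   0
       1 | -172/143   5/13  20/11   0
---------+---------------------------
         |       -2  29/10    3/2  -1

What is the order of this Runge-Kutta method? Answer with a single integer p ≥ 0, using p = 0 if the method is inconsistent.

b = (-2, 29/10, 3/2, -1)
c = (0, -4/9, -258/143, 1)
Ac = (0, 0, 4/117, -48860/14157)
Σ b_i: (-2)·1 + 29/10·1 + 3/2·1 + (-1)·1 = 7/5 ≠ 1 ⇒ order 0.

0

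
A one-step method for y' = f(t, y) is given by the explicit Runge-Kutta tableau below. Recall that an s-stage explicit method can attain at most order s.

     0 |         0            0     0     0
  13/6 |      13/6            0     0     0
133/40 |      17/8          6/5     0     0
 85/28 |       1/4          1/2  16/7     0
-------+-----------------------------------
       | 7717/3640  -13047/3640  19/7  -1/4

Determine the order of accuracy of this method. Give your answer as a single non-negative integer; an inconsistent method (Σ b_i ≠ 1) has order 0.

2

b = (7717/3640, -13047/3640, 19/7, -1/4)
c = (0, 13/6, 133/40, 85/28)
Ac = (0, 0, 13/5, 521/60)
Σ b_i: 7717/3640·1 + (-13047/3640)·1 + 19/7·1 + (-1/4)·1 = 1 ✓
b·c: (-13047/3640)·13/6 + 19/7·133/40 + (-1/4)·85/28 = 1/2 ✓
b·c²: (-13047/3640)·169/36 + 19/7·17689/1600 + (-1/4)·7225/784 = 1279223/117600 ≠ 1/3 ⇒ order 2.
b·Ac: 19/7·13/5 + (-1/4)·521/60 = 8209/1680 ≠ 1/6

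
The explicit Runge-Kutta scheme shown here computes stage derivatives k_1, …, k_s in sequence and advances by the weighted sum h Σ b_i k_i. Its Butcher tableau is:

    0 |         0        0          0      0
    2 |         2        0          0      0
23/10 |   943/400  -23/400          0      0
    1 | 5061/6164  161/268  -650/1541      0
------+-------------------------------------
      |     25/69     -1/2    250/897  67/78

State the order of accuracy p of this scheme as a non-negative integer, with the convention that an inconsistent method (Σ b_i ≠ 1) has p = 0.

b = (25/69, -1/2, 250/897, 67/78)
c = (0, 2, 23/10, 1)
Ac = (0, 0, -23/200, 31/134)
Σ b_i: 25/69·1 + (-1/2)·1 + 250/897·1 + 67/78·1 = 1 ✓
b·c: (-1/2)·2 + 250/897·23/10 + 67/78·1 = 1/2 ✓
b·c²: (-1/2)·4 + 250/897·529/100 + 67/78·1 = 1/3 ✓
b·Ac: 250/897·(-23/200) + 67/78·31/134 = 1/6 ✓
b·c³: (-1/2)·8 + 250/897·12167/1000 + 67/78·1 = 1/4 ✓
b·(c∘Ac): 250/897·(-529/2000) + 67/78·31/134 = 1/8 ✓
b·Ac²: 250/897·(-23/100) + 67/78·23/134 = 1/12 ✓
b·A²c: 67/78·13/268 = 1/24 ✓; 4 stages ⇒ order 4.

4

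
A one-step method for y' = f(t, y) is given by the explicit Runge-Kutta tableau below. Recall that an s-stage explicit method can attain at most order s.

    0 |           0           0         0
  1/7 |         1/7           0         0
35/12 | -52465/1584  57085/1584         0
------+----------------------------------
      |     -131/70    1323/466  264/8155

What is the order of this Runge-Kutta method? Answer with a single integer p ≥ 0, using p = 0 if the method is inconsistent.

b = (-131/70, 1323/466, 264/8155)
c = (0, 1/7, 35/12)
Ac = (0, 0, 8155/1584)
Σ b_i: (-131/70)·1 + 1323/466·1 + 264/8155·1 = 1 ✓
b·c: 1323/466·1/7 + 264/8155·35/12 = 1/2 ✓
b·c²: 1323/466·1/49 + 264/8155·1225/144 = 1/3 ✓
b·Ac: 264/8155·8155/1584 = 1/6 ✓; 3 stages ⇒ order 3.

3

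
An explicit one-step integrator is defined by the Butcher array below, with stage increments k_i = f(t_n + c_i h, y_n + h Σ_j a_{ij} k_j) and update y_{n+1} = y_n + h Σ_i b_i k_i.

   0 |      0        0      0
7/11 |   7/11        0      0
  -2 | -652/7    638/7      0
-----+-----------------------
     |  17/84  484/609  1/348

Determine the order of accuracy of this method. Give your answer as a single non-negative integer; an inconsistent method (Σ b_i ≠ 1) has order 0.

b = (17/84, 484/609, 1/348)
c = (0, 7/11, -2)
Ac = (0, 0, 58)
Σ b_i: 17/84·1 + 484/609·1 + 1/348·1 = 1 ✓
b·c: 484/609·7/11 + 1/348·(-2) = 1/2 ✓
b·c²: 484/609·49/121 + 1/348·4 = 1/3 ✓
b·Ac: 1/348·58 = 1/6 ✓; 3 stages ⇒ order 3.

3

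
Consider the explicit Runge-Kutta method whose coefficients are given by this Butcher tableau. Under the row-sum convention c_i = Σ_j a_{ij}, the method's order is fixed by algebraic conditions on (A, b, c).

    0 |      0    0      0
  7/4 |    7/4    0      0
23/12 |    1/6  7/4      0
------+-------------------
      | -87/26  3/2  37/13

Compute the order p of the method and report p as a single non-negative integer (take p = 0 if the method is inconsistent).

1

b = (-87/26, 3/2, 37/13)
c = (0, 7/4, 23/12)
Ac = (0, 0, 49/16)
Σ b_i: (-87/26)·1 + 3/2·1 + 37/13·1 = 1 ✓
b·c: 3/2·7/4 + 37/13·23/12 = 2521/312 ≠ 1/2 ⇒ order 1.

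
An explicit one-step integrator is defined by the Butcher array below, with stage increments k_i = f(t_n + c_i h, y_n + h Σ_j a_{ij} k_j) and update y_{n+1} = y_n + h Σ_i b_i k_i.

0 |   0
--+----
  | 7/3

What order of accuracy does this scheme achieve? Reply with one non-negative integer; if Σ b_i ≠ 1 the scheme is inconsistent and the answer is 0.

b = (7/3)
c = (0)
Σ b_i: 7/3·1 = 7/3 ≠ 1 ⇒ order 0.

0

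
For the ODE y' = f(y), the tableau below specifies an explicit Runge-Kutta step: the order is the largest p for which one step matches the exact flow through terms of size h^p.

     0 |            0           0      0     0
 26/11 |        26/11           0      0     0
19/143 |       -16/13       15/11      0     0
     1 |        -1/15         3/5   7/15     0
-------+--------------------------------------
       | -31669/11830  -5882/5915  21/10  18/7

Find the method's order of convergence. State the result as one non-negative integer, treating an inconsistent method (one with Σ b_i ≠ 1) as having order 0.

b = (-31669/11830, -5882/5915, 21/10, 18/7)
c = (0, 26/11, 19/143, 1)
Ac = (0, 0, 390/121, 635/429)
Σ b_i: (-31669/11830)·1 + (-5882/5915)·1 + 21/10·1 + 18/7·1 = 1 ✓
b·c: (-5882/5915)·26/11 + 21/10·19/143 + 18/7·1 = 1/2 ✓
b·c²: (-5882/5915)·676/121 + 21/10·361/20449 + 18/7·1 = -383507/130130 ≠ 1/3 ⇒ order 2.
b·Ac: 21/10·390/121 + 18/7·635/429 = 116439/11011 ≠ 1/6

2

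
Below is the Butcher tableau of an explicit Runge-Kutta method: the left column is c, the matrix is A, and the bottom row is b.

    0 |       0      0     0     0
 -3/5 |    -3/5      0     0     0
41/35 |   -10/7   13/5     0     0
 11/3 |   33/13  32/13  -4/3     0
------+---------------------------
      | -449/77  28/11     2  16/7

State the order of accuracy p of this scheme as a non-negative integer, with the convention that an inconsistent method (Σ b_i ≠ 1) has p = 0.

b = (-449/77, 28/11, 2, 16/7)
c = (0, -3/5, 41/35, 11/3)
Ac = (0, 0, -39/25, -4148/1365)
Σ b_i: (-449/77)·1 + 28/11·1 + 2·1 + 16/7·1 = 1 ✓
b·c: 28/11·(-3/5) + 2·41/35 + 16/7·11/3 = 10622/1155 ≠ 1/2 ⇒ order 1.

1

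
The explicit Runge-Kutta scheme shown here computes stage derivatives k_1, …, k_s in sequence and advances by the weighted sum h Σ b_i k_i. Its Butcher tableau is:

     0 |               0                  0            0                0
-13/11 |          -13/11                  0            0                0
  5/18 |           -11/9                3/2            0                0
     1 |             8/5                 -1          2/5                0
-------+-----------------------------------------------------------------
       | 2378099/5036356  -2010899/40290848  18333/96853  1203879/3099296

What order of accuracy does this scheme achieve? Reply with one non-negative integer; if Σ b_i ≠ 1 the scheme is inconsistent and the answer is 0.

3

b = (2378099/5036356, -2010899/40290848, 18333/96853, 1203879/3099296)
c = (0, -13/11, 5/18, 1)
Ac = (0, 0, -39/22, 128/99)
Σ b_i: 2378099/5036356·1 + (-2010899/40290848)·1 + 18333/96853·1 + 1203879/3099296·1 = 1 ✓
b·c: (-2010899/40290848)·(-13/11) + 18333/96853·5/18 + 1203879/3099296·1 = 1/2 ✓
b·c²: (-2010899/40290848)·169/121 + 18333/96853·25/324 + 1203879/3099296·1 = 1/3 ✓
b·Ac: 18333/96853·(-39/22) + 1203879/3099296·128/99 = 1/6 ✓
b·c³: (-2010899/40290848)·(-2197/1331) + 18333/96853·125/5832 + 1203879/3099296·1 = 109279765/230122728 ≠ 1/4 ⇒ order 3.
b·(c∘Ac): 18333/96853·(-65/132) + 1203879/3099296·128/99 = 5229043/12784596 ≠ 1/8
b·Ac²: 18333/96853·507/242 + 1203879/3099296·(-26773/19602) = -246643955/1840981824 ≠ 1/12
b·A²c: 1203879/3099296·(-39/55) = -46951281/170461280 ≠ 1/24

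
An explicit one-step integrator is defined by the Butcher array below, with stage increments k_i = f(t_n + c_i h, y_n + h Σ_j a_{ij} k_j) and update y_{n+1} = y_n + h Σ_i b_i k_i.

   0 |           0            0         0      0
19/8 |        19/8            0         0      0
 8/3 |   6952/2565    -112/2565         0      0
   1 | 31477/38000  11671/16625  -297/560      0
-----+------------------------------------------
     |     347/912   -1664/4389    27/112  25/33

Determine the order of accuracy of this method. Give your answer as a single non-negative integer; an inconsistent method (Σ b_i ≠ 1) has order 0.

b = (347/912, -1664/4389, 27/112, 25/33)
c = (0, 19/8, 8/3, 1)
Ac = (0, 0, -14/135, 253/1000)
Σ b_i: 347/912·1 + (-1664/4389)·1 + 27/112·1 + 25/33·1 = 1 ✓
b·c: (-1664/4389)·19/8 + 27/112·8/3 + 25/33·1 = 1/2 ✓
b·c²: (-1664/4389)·361/64 + 27/112·64/9 + 25/33·1 = 1/3 ✓
b·Ac: 27/112·(-14/135) + 25/33·253/1000 = 1/6 ✓
b·c³: (-1664/4389)·6859/512 + 27/112·512/27 + 25/33·1 = 1/4 ✓
b·(c∘Ac): 27/112·(-112/405) + 25/33·253/1000 = 1/8 ✓
b·Ac²: 27/112·(-133/540) + 25/33·1507/8000 = 1/12 ✓
b·A²c: 25/33·11/200 = 1/24 ✓; 4 stages ⇒ order 4.

4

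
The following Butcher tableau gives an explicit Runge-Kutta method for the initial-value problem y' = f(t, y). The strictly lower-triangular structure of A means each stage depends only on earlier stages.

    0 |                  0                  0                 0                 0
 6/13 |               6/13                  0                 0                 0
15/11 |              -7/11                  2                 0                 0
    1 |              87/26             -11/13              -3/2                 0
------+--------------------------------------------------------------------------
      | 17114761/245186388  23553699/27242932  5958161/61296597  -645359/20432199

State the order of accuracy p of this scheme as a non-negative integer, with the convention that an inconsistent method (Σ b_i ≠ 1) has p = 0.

3

b = (17114761/245186388, 23553699/27242932, 5958161/61296597, -645359/20432199)
c = (0, 6/13, 15/11, 1)
Ac = (0, 0, 12/13, -9057/3718)
Σ b_i: 17114761/245186388·1 + 23553699/27242932·1 + 5958161/61296597·1 + (-645359/20432199)·1 = 1 ✓
b·c: 23553699/27242932·6/13 + 5958161/61296597·15/11 + (-645359/20432199)·1 = 1/2 ✓
b·c²: 23553699/27242932·36/169 + 5958161/61296597·225/121 + (-645359/20432199)·1 = 1/3 ✓
b·Ac: 5958161/61296597·12/13 + (-645359/20432199)·(-9057/3718) = 1/6 ✓
b·c³: 23553699/27242932·216/2197 + 5958161/61296597·3375/1331 + (-645359/20432199)·1 = 876222410/2921804457 ≠ 1/4 ⇒ order 3.
b·(c∘Ac): 5958161/61296597·180/143 + (-645359/20432199)·(-9057/3718) = 35290787/177079058 ≠ 1/8
b·Ac²: 5958161/61296597·72/169 + (-645359/20432199)·(-1578807/531674) = 263360641/1947869638 ≠ 1/12
b·A²c: (-645359/20432199)·(-18/13) = 297858/6810733 ≠ 1/24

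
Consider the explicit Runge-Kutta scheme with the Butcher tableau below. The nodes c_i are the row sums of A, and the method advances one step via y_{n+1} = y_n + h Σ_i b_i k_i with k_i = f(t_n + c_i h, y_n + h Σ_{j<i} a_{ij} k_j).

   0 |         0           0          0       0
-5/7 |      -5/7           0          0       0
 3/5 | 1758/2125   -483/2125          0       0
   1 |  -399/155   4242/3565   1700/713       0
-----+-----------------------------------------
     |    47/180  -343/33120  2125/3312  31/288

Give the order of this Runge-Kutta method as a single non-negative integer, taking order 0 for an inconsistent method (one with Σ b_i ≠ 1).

4

b = (47/180, -343/33120, 2125/3312, 31/288)
c = (0, -5/7, 3/5, 1)
Ac = (0, 0, 69/425, 18/31)
Σ b_i: 47/180·1 + (-343/33120)·1 + 2125/3312·1 + 31/288·1 = 1 ✓
b·c: (-343/33120)·(-5/7) + 2125/3312·3/5 + 31/288·1 = 1/2 ✓
b·c²: (-343/33120)·25/49 + 2125/3312·9/25 + 31/288·1 = 1/3 ✓
b·Ac: 2125/3312·69/425 + 31/288·18/31 = 1/6 ✓
b·c³: (-343/33120)·(-125/343) + 2125/3312·27/125 + 31/288·1 = 1/4 ✓
b·(c∘Ac): 2125/3312·207/2125 + 31/288·18/31 = 1/8 ✓
b·Ac²: 2125/3312·(-69/595) + 31/288·318/217 = 1/12 ✓
b·A²c: 31/288·12/31 = 1/24 ✓; 4 stages ⇒ order 4.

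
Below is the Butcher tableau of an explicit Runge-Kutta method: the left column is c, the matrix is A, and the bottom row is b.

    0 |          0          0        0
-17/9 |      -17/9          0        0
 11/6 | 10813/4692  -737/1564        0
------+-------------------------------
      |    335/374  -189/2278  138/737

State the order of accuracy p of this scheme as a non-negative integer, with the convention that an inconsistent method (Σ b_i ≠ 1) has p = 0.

b = (335/374, -189/2278, 138/737)
c = (0, -17/9, 11/6)
Ac = (0, 0, 737/828)
Σ b_i: 335/374·1 + (-189/2278)·1 + 138/737·1 = 1 ✓
b·c: (-189/2278)·(-17/9) + 138/737·11/6 = 1/2 ✓
b·c²: (-189/2278)·289/81 + 138/737·121/36 = 1/3 ✓
b·Ac: 138/737·737/828 = 1/6 ✓; 3 stages ⇒ order 3.

3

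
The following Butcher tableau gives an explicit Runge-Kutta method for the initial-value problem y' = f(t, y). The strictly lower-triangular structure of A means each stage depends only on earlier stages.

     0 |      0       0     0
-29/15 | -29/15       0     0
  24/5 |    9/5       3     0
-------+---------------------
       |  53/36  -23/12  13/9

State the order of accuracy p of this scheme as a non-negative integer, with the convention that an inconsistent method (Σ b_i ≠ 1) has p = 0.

1

b = (53/36, -23/12, 13/9)
c = (0, -29/15, 24/5)
Ac = (0, 0, -29/5)
Σ b_i: 53/36·1 + (-23/12)·1 + 13/9·1 = 1 ✓
b·c: (-23/12)·(-29/15) + 13/9·24/5 = 383/36 ≠ 1/2 ⇒ order 1.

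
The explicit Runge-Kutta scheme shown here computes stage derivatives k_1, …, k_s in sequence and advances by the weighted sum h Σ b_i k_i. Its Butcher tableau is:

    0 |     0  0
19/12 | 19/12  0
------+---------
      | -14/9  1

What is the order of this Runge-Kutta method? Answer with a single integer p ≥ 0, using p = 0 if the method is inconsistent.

b = (-14/9, 1)
c = (0, 19/12)
Σ b_i: (-14/9)·1 + 1·1 = -5/9 ≠ 1 ⇒ order 0.

0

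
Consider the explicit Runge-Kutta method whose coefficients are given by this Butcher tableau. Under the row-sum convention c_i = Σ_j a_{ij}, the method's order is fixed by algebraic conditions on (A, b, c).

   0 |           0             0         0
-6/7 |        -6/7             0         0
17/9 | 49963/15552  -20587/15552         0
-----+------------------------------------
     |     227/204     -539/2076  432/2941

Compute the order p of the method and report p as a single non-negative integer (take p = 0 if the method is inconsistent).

b = (227/204, -539/2076, 432/2941)
c = (0, -6/7, 17/9)
Ac = (0, 0, 2941/2592)
Σ b_i: 227/204·1 + (-539/2076)·1 + 432/2941·1 = 1 ✓
b·c: (-539/2076)·(-6/7) + 432/2941·17/9 = 1/2 ✓
b·c²: (-539/2076)·36/49 + 432/2941·289/81 = 1/3 ✓
b·Ac: 432/2941·2941/2592 = 1/6 ✓; 3 stages ⇒ order 3.

3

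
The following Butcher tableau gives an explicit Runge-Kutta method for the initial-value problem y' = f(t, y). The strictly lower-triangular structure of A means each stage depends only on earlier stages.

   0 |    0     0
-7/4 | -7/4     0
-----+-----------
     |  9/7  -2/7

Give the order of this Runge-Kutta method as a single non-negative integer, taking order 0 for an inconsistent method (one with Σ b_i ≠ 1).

b = (9/7, -2/7)
c = (0, -7/4)
Σ b_i: 9/7·1 + (-2/7)·1 = 1 ✓
b·c: (-2/7)·(-7/4) = 1/2 ✓; 2 stages ⇒ order 2.

2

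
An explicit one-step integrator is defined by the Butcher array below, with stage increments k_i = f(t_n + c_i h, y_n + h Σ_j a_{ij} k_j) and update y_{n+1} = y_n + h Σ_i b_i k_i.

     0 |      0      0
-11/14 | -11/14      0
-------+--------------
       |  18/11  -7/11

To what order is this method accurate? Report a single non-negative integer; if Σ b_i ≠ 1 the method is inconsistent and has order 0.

b = (18/11, -7/11)
c = (0, -11/14)
Σ b_i: 18/11·1 + (-7/11)·1 = 1 ✓
b·c: (-7/11)·(-11/14) = 1/2 ✓; 2 stages ⇒ order 2.

2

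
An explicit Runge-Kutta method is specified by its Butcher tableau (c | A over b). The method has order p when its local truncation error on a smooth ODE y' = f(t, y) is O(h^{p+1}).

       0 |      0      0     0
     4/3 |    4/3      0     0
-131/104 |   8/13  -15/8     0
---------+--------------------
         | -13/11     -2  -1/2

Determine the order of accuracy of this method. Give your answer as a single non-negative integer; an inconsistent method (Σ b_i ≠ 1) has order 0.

b = (-13/11, -2, -1/2)
c = (0, 4/3, -131/104)
Ac = (0, 0, -5/2)
Σ b_i: (-13/11)·1 + (-2)·1 + (-1/2)·1 = -81/22 ≠ 1 ⇒ order 0.

0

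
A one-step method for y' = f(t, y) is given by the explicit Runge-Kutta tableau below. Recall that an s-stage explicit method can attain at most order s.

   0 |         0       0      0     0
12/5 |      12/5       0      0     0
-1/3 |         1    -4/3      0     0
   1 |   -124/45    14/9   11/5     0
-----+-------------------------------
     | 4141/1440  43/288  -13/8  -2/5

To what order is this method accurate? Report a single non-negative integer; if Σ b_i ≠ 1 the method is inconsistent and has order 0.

b = (4141/1440, 43/288, -13/8, -2/5)
c = (0, 12/5, -1/3, 1)
Ac = (0, 0, -16/5, 3)
Σ b_i: 4141/1440·1 + 43/288·1 + (-13/8)·1 + (-2/5)·1 = 1 ✓
b·c: 43/288·12/5 + (-13/8)·(-1/3) + (-2/5)·1 = 1/2 ✓
b·c²: 43/288·144/25 + (-13/8)·1/9 + (-2/5)·1 = 503/1800 ≠ 1/3 ⇒ order 2.
b·Ac: (-13/8)·(-16/5) + (-2/5)·3 = 4 ≠ 1/6

2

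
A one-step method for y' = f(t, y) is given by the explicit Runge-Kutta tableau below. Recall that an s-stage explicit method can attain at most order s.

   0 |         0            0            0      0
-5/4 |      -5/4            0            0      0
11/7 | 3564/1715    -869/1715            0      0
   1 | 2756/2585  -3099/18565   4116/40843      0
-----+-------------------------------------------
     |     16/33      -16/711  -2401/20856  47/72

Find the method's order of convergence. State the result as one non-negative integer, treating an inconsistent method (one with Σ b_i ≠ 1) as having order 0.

4

b = (16/33, -16/711, -2401/20856, 47/72)
c = (0, -5/4, 11/7, 1)
Ac = (0, 0, 869/1372, 69/188)
Σ b_i: 16/33·1 + (-16/711)·1 + (-2401/20856)·1 + 47/72·1 = 1 ✓
b·c: (-16/711)·(-5/4) + (-2401/20856)·11/7 + 47/72·1 = 1/2 ✓
b·c²: (-16/711)·25/16 + (-2401/20856)·121/49 + 47/72·1 = 1/3 ✓
b·Ac: (-2401/20856)·869/1372 + 47/72·69/188 = 1/6 ✓
b·c³: (-16/711)·(-125/64) + (-2401/20856)·1331/343 + 47/72·1 = 1/4 ✓
b·(c∘Ac): (-2401/20856)·9559/9604 + 47/72·69/188 = 1/8 ✓
b·Ac²: (-2401/20856)·(-4345/5488) + 47/72·(-9/752) = 1/12 ✓
b·A²c: 47/72·3/47 = 1/24 ✓; 4 stages ⇒ order 4.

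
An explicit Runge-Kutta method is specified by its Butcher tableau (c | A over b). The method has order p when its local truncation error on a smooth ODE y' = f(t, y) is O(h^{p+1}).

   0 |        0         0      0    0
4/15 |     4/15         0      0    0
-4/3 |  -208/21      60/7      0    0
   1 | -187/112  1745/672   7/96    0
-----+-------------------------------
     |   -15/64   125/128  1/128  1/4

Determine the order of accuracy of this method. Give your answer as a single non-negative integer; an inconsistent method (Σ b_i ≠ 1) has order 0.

b = (-15/64, 125/128, 1/128, 1/4)
c = (0, 4/15, -4/3, 1)
Ac = (0, 0, 16/7, 25/42)
Σ b_i: (-15/64)·1 + 125/128·1 + 1/128·1 + 1/4·1 = 1 ✓
b·c: 125/128·4/15 + 1/128·(-4/3) + 1/4·1 = 1/2 ✓
b·c²: 125/128·16/225 + 1/128·16/9 + 1/4·1 = 1/3 ✓
b·Ac: 1/128·16/7 + 1/4·25/42 = 1/6 ✓
b·c³: 125/128·64/3375 + 1/128·(-64/27) + 1/4·1 = 1/4 ✓
b·(c∘Ac): 1/128·(-64/21) + 1/4·25/42 = 1/8 ✓
b·Ac²: 1/128·64/105 + 1/4·11/35 = 1/12 ✓
b·A²c: 1/4·1/6 = 1/24 ✓; 4 stages ⇒ order 4.

4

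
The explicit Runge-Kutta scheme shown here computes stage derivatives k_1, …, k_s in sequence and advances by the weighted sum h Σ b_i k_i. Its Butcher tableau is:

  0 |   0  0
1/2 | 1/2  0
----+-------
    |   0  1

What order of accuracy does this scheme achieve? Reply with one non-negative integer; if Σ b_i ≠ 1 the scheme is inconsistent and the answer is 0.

b = (0, 1)
c = (0, 1/2)
Σ b_i: 1·1 = 1 ✓
b·c: 1·1/2 = 1/2 ✓; 2 stages ⇒ order 2.

2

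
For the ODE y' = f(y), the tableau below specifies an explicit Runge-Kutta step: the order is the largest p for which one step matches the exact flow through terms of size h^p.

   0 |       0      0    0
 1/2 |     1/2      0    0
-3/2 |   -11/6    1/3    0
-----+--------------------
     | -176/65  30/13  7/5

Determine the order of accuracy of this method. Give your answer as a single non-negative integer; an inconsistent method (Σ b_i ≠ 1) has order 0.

1

b = (-176/65, 30/13, 7/5)
c = (0, 1/2, -3/2)
Ac = (0, 0, 1/6)
Σ b_i: (-176/65)·1 + 30/13·1 + 7/5·1 = 1 ✓
b·c: 30/13·1/2 + 7/5·(-3/2) = -123/130 ≠ 1/2 ⇒ order 1.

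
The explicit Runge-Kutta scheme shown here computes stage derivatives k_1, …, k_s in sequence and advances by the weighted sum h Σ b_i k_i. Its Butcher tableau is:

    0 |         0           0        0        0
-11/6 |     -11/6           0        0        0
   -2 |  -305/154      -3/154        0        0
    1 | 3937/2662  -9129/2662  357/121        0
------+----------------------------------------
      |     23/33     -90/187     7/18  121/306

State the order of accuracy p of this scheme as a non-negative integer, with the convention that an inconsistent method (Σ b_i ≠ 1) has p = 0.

b = (23/33, -90/187, 7/18, 121/306)
c = (0, -11/6, -2, 1)
Ac = (0, 0, 1/28, 17/44)
Σ b_i: 23/33·1 + (-90/187)·1 + 7/18·1 + 121/306·1 = 1 ✓
b·c: (-90/187)·(-11/6) + 7/18·(-2) + 121/306·1 = 1/2 ✓
b·c²: (-90/187)·121/36 + 7/18·4 + 121/306·1 = 1/3 ✓
b·Ac: 7/18·1/28 + 121/306·17/44 = 1/6 ✓
b·c³: (-90/187)·(-1331/216) + 7/18·(-8) + 121/306·1 = 1/4 ✓
b·(c∘Ac): 7/18·(-1/14) + 121/306·17/44 = 1/8 ✓
b·Ac²: 7/18·(-11/168) + 121/306·799/2904 = 1/12 ✓
b·A²c: 121/306·51/484 = 1/24 ✓; 4 stages ⇒ order 4.

4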